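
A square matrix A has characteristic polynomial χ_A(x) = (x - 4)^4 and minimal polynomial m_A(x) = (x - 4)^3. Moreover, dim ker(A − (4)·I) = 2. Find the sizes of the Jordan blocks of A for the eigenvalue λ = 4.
Block sizes for λ = 4: [3, 1]

Step 1 — from the characteristic polynomial, algebraic multiplicity of λ = 4 is 4. From dim ker(A − (4)·I) = 2, there are exactly 2 Jordan blocks for λ = 4.
Step 2 — from the minimal polynomial, the factor (x − 4)^3 tells us the largest block for λ = 4 has size 3.
Step 3 — with total size 4, 2 blocks, and largest block 3, the block sizes (in nonincreasing order) are [3, 1].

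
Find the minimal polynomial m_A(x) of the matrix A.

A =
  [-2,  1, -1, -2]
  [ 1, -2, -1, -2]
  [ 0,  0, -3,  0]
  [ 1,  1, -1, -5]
x^2 + 6*x + 9

The characteristic polynomial is χ_A(x) = (x + 3)^4, so the eigenvalues are known. The minimal polynomial is
  m_A(x) = Π_λ (x − λ)^{k_λ}
where k_λ is the size of the *largest* Jordan block for λ (equivalently, the smallest k with (A − λI)^k v = 0 for every generalised eigenvector v of λ).

  λ = -3: largest Jordan block has size 2, contributing (x + 3)^2

So m_A(x) = (x + 3)^2 = x^2 + 6*x + 9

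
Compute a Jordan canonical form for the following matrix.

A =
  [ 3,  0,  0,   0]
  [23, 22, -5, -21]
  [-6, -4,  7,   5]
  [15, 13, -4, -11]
J_1(3) ⊕ J_3(6)

The characteristic polynomial is
  det(x·I − A) = x^4 - 21*x^3 + 162*x^2 - 540*x + 648 = (x - 6)^3*(x - 3)

Eigenvalues and multiplicities (the geometric multiplicity of λ is n − rank(A − λI), which equals the number of Jordan blocks for λ):
  λ = 3: algebraic multiplicity = 1, geometric multiplicity = 1
  λ = 6: algebraic multiplicity = 3, geometric multiplicity = 1

Determining the block sizes for each eigenvalue:
  λ = 3: one block (gm = 1), so the single block has size am = 1 → block sizes [1]
  λ = 6: one block (gm = 1), so the single block has size am = 3 → block sizes [3]

Assembling the blocks gives a Jordan form
J =
  [3, 0, 0, 0]
  [0, 6, 1, 0]
  [0, 0, 6, 1]
  [0, 0, 0, 6]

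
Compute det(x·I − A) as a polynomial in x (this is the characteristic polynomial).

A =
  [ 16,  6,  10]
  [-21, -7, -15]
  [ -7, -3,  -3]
x^3 - 6*x^2 + 12*x - 8

Expanding det(x·I − A) (e.g. by cofactor expansion or by noting that A is similar to its Jordan form J, which has the same characteristic polynomial as A) gives
  χ_A(x) = x^3 - 6*x^2 + 12*x - 8
which factors as (x - 2)^3. The eigenvalues (with algebraic multiplicities) are λ = 2 with multiplicity 3.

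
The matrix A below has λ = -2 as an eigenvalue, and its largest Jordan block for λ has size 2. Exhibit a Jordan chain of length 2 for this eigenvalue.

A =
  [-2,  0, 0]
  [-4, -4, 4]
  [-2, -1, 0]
A Jordan chain for λ = -2 of length 2:
v_1 = (0, -4, -2)ᵀ
v_2 = (1, 0, 0)ᵀ

Let N = A − (-2)·I. We want v_2 with N^2 v_2 = 0 but N^1 v_2 ≠ 0; then v_{j-1} := N · v_j for j = 2, …, 2.

Pick v_2 = (1, 0, 0)ᵀ.
Then v_1 = N · v_2 = (0, -4, -2)ᵀ.

Sanity check: (A − (-2)·I) v_1 = (0, 0, 0)ᵀ = 0. ✓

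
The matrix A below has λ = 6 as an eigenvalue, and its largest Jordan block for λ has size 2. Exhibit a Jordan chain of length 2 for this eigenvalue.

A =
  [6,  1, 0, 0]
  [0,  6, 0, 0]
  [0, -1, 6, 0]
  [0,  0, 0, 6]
A Jordan chain for λ = 6 of length 2:
v_1 = (1, 0, -1, 0)ᵀ
v_2 = (0, 1, 0, 0)ᵀ

Let N = A − (6)·I. We want v_2 with N^2 v_2 = 0 but N^1 v_2 ≠ 0; then v_{j-1} := N · v_j for j = 2, …, 2.

Pick v_2 = (0, 1, 0, 0)ᵀ.
Then v_1 = N · v_2 = (1, 0, -1, 0)ᵀ.

Sanity check: (A − (6)·I) v_1 = (0, 0, 0, 0)ᵀ = 0. ✓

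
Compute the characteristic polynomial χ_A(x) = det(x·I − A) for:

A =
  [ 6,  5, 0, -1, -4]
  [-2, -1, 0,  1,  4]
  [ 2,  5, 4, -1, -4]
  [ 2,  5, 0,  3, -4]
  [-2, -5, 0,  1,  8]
x^5 - 20*x^4 + 160*x^3 - 640*x^2 + 1280*x - 1024

Expanding det(x·I − A) (e.g. by cofactor expansion or by noting that A is similar to its Jordan form J, which has the same characteristic polynomial as A) gives
  χ_A(x) = x^5 - 20*x^4 + 160*x^3 - 640*x^2 + 1280*x - 1024
which factors as (x - 4)^5. The eigenvalues (with algebraic multiplicities) are λ = 4 with multiplicity 5.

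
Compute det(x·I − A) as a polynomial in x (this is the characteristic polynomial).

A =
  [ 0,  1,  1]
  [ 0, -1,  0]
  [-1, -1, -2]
x^3 + 3*x^2 + 3*x + 1

Expanding det(x·I − A) (e.g. by cofactor expansion or by noting that A is similar to its Jordan form J, which has the same characteristic polynomial as A) gives
  χ_A(x) = x^3 + 3*x^2 + 3*x + 1
which factors as (x + 1)^3. The eigenvalues (with algebraic multiplicities) are λ = -1 with multiplicity 3.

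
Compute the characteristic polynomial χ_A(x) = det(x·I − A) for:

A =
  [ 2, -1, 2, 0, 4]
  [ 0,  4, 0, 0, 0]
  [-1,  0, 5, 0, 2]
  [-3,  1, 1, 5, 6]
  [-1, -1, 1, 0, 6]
x^5 - 22*x^4 + 193*x^3 - 844*x^2 + 1840*x - 1600

Expanding det(x·I − A) (e.g. by cofactor expansion or by noting that A is similar to its Jordan form J, which has the same characteristic polynomial as A) gives
  χ_A(x) = x^5 - 22*x^4 + 193*x^3 - 844*x^2 + 1840*x - 1600
which factors as (x - 5)^2*(x - 4)^3. The eigenvalues (with algebraic multiplicities) are λ = 4 with multiplicity 3, λ = 5 with multiplicity 2.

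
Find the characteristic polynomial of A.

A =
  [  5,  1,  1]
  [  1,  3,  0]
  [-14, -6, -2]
x^3 - 6*x^2 + 12*x - 8

Expanding det(x·I − A) (e.g. by cofactor expansion or by noting that A is similar to its Jordan form J, which has the same characteristic polynomial as A) gives
  χ_A(x) = x^3 - 6*x^2 + 12*x - 8
which factors as (x - 2)^3. The eigenvalues (with algebraic multiplicities) are λ = 2 with multiplicity 3.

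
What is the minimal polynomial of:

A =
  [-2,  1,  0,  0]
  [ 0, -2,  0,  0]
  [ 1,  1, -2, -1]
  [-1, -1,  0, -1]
x^3 + 5*x^2 + 8*x + 4

The characteristic polynomial is χ_A(x) = (x + 1)*(x + 2)^3, so the eigenvalues are known. The minimal polynomial is
  m_A(x) = Π_λ (x − λ)^{k_λ}
where k_λ is the size of the *largest* Jordan block for λ (equivalently, the smallest k with (A − λI)^k v = 0 for every generalised eigenvector v of λ).

  λ = -2: largest Jordan block has size 2, contributing (x + 2)^2
  λ = -1: largest Jordan block has size 1, contributing (x + 1)

So m_A(x) = (x + 1)*(x + 2)^2 = x^3 + 5*x^2 + 8*x + 4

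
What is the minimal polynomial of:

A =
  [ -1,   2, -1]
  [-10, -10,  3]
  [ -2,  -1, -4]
x^3 + 15*x^2 + 75*x + 125

The characteristic polynomial is χ_A(x) = (x + 5)^3, so the eigenvalues are known. The minimal polynomial is
  m_A(x) = Π_λ (x − λ)^{k_λ}
where k_λ is the size of the *largest* Jordan block for λ (equivalently, the smallest k with (A − λI)^k v = 0 for every generalised eigenvector v of λ).

  λ = -5: largest Jordan block has size 3, contributing (x + 5)^3

So m_A(x) = (x + 5)^3 = x^3 + 15*x^2 + 75*x + 125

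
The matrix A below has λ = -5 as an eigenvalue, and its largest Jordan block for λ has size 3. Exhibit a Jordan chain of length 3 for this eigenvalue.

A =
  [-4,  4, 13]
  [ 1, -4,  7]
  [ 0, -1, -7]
A Jordan chain for λ = -5 of length 3:
v_1 = (5, 2, -1)ᵀ
v_2 = (1, 1, 0)ᵀ
v_3 = (1, 0, 0)ᵀ

Let N = A − (-5)·I. We want v_3 with N^3 v_3 = 0 but N^2 v_3 ≠ 0; then v_{j-1} := N · v_j for j = 3, …, 2.

Pick v_3 = (1, 0, 0)ᵀ.
Then v_2 = N · v_3 = (1, 1, 0)ᵀ.
Then v_1 = N · v_2 = (5, 2, -1)ᵀ.

Sanity check: (A − (-5)·I) v_1 = (0, 0, 0)ᵀ = 0. ✓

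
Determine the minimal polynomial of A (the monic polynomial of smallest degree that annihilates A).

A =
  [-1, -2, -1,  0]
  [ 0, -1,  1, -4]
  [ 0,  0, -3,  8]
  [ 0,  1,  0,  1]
x^3 + 3*x^2 + 3*x + 1

The characteristic polynomial is χ_A(x) = (x + 1)^4, so the eigenvalues are known. The minimal polynomial is
  m_A(x) = Π_λ (x − λ)^{k_λ}
where k_λ is the size of the *largest* Jordan block for λ (equivalently, the smallest k with (A − λI)^k v = 0 for every generalised eigenvector v of λ).

  λ = -1: largest Jordan block has size 3, contributing (x + 1)^3

So m_A(x) = (x + 1)^3 = x^3 + 3*x^2 + 3*x + 1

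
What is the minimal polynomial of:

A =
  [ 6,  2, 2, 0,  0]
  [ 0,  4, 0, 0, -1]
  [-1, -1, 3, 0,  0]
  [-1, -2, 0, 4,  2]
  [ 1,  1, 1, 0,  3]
x^3 - 12*x^2 + 48*x - 64

The characteristic polynomial is χ_A(x) = (x - 4)^5, so the eigenvalues are known. The minimal polynomial is
  m_A(x) = Π_λ (x − λ)^{k_λ}
where k_λ is the size of the *largest* Jordan block for λ (equivalently, the smallest k with (A − λI)^k v = 0 for every generalised eigenvector v of λ).

  λ = 4: largest Jordan block has size 3, contributing (x − 4)^3

So m_A(x) = (x - 4)^3 = x^3 - 12*x^2 + 48*x - 64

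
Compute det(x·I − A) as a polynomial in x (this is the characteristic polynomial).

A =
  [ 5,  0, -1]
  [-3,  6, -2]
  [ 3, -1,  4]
x^3 - 15*x^2 + 75*x - 125

Expanding det(x·I − A) (e.g. by cofactor expansion or by noting that A is similar to its Jordan form J, which has the same characteristic polynomial as A) gives
  χ_A(x) = x^3 - 15*x^2 + 75*x - 125
which factors as (x - 5)^3. The eigenvalues (with algebraic multiplicities) are λ = 5 with multiplicity 3.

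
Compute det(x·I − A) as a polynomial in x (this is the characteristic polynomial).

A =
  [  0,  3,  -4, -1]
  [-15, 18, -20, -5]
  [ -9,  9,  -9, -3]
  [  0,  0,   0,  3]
x^4 - 12*x^3 + 54*x^2 - 108*x + 81

Expanding det(x·I − A) (e.g. by cofactor expansion or by noting that A is similar to its Jordan form J, which has the same characteristic polynomial as A) gives
  χ_A(x) = x^4 - 12*x^3 + 54*x^2 - 108*x + 81
which factors as (x - 3)^4. The eigenvalues (with algebraic multiplicities) are λ = 3 with multiplicity 4.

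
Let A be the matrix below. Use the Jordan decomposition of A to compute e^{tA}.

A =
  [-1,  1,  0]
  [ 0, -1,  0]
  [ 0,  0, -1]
e^{tA} =
  [exp(-t), t*exp(-t), 0]
  [0, exp(-t), 0]
  [0, 0, exp(-t)]

Strategy: write A = P · J · P⁻¹ where J is a Jordan canonical form, so e^{tA} = P · e^{tJ} · P⁻¹, and e^{tJ} can be computed block-by-block.

A has Jordan form
J =
  [-1,  1,  0]
  [ 0, -1,  0]
  [ 0,  0, -1]
(up to reordering of blocks).

Per-block formulas:
  For a 1×1 block at λ = -1: exp(t · [-1]) = [e^(-1t)].
  For a 2×2 Jordan block J_2(-1): exp(t · J_2(-1)) = e^(-1t)·(I + t·N), where N is the 2×2 nilpotent shift.

After assembling e^{tJ} and conjugating by P, we get:

e^{tA} =
  [exp(-t), t*exp(-t), 0]
  [0, exp(-t), 0]
  [0, 0, exp(-t)]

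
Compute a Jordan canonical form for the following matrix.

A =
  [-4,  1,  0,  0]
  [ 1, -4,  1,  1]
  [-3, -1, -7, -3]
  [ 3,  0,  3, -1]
J_3(-4) ⊕ J_1(-4)

The characteristic polynomial is
  det(x·I − A) = x^4 + 16*x^3 + 96*x^2 + 256*x + 256 = (x + 4)^4

Eigenvalues and multiplicities (the geometric multiplicity of λ is n − rank(A − λI), which equals the number of Jordan blocks for λ):
  λ = -4: algebraic multiplicity = 4, geometric multiplicity = 2

Determining the block sizes for each eigenvalue:
  λ = -4: with am = 4 and gm = 2, the partition is not yet determined (e.g. several partitions of 4 into 2 parts exist). Let N = A − (-4)·I. Computing rank(N^1) = 2, rank(N^2) = 1, rank(N^3) = 0; the number of blocks of size ≥ j is rank(N^{j−1}) − rank(N^j), giving [2, 1, 1]. So we have 1 block(s) of size 3, 1 block(s) of size 1 → block sizes [3, 1]

Assembling the blocks gives a Jordan form
J =
  [-4,  1,  0,  0]
  [ 0, -4,  1,  0]
  [ 0,  0, -4,  0]
  [ 0,  0,  0, -4]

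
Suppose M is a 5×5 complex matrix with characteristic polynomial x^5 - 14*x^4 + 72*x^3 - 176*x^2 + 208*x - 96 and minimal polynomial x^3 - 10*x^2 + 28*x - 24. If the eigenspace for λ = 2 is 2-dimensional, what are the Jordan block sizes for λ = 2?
Block sizes for λ = 2: [2, 2]

Step 1 — from the characteristic polynomial, algebraic multiplicity of λ = 2 is 4. From dim ker(M − (2)·I) = 2, there are exactly 2 Jordan blocks for λ = 2.
Step 2 — from the minimal polynomial, the factor (x − 2)^2 tells us the largest block for λ = 2 has size 2.
Step 3 — with total size 4, 2 blocks, and largest block 2, the block sizes (in nonincreasing order) are [2, 2].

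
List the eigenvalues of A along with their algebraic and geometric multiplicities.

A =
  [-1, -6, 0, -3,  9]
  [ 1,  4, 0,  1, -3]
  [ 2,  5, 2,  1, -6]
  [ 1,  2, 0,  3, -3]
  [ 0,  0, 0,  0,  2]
λ = 2: alg = 5, geom = 3

Step 1 — factor the characteristic polynomial to read off the algebraic multiplicities:
  χ_A(x) = (x - 2)^5

Step 2 — compute geometric multiplicities via the rank-nullity identity g(λ) = n − rank(A − λI):
  rank(A − (2)·I) = 2, so dim ker(A − (2)·I) = n − 2 = 3

Summary:
  λ = 2: algebraic multiplicity = 5, geometric multiplicity = 3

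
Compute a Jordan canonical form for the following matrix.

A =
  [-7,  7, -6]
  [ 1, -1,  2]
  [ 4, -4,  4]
J_1(-4) ⊕ J_2(0)

The characteristic polynomial is
  det(x·I − A) = x^3 + 4*x^2 = x^2*(x + 4)

Eigenvalues and multiplicities (the geometric multiplicity of λ is n − rank(A − λI), which equals the number of Jordan blocks for λ):
  λ = -4: algebraic multiplicity = 1, geometric multiplicity = 1
  λ = 0: algebraic multiplicity = 2, geometric multiplicity = 1

Determining the block sizes for each eigenvalue:
  λ = -4: one block (gm = 1), so the single block has size am = 1 → block sizes [1]
  λ = 0: one block (gm = 1), so the single block has size am = 2 → block sizes [2]

Assembling the blocks gives a Jordan form
J =
  [-4, 0, 0]
  [ 0, 0, 1]
  [ 0, 0, 0]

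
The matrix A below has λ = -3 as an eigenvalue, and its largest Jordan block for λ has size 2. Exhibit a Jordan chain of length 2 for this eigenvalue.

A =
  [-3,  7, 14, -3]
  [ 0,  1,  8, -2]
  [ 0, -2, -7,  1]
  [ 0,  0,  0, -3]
A Jordan chain for λ = -3 of length 2:
v_1 = (7, 4, -2, 0)ᵀ
v_2 = (0, 1, 0, 0)ᵀ

Let N = A − (-3)·I. We want v_2 with N^2 v_2 = 0 but N^1 v_2 ≠ 0; then v_{j-1} := N · v_j for j = 2, …, 2.

Pick v_2 = (0, 1, 0, 0)ᵀ.
Then v_1 = N · v_2 = (7, 4, -2, 0)ᵀ.

Sanity check: (A − (-3)·I) v_1 = (0, 0, 0, 0)ᵀ = 0. ✓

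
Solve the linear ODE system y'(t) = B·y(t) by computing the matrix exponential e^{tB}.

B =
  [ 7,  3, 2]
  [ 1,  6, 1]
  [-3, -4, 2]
e^{tB} =
  [t^2*exp(5*t)/2 + 2*t*exp(5*t) + exp(5*t), t^2*exp(5*t)/2 + 3*t*exp(5*t), t^2*exp(5*t)/2 + 2*t*exp(5*t)]
  [t*exp(5*t), t*exp(5*t) + exp(5*t), t*exp(5*t)]
  [-t^2*exp(5*t)/2 - 3*t*exp(5*t), -t^2*exp(5*t)/2 - 4*t*exp(5*t), -t^2*exp(5*t)/2 - 3*t*exp(5*t) + exp(5*t)]

Strategy: write B = P · J · P⁻¹ where J is a Jordan canonical form, so e^{tB} = P · e^{tJ} · P⁻¹, and e^{tJ} can be computed block-by-block.

B has Jordan form
J =
  [5, 1, 0]
  [0, 5, 1]
  [0, 0, 5]
(up to reordering of blocks).

Per-block formulas:
  For a 3×3 Jordan block J_3(5): exp(t · J_3(5)) = e^(5t)·(I + t·N + (t^2/2)·N^2), where N is the 3×3 nilpotent shift.

After assembling e^{tJ} and conjugating by P, we get:

e^{tB} =
  [t^2*exp(5*t)/2 + 2*t*exp(5*t) + exp(5*t), t^2*exp(5*t)/2 + 3*t*exp(5*t), t^2*exp(5*t)/2 + 2*t*exp(5*t)]
  [t*exp(5*t), t*exp(5*t) + exp(5*t), t*exp(5*t)]
  [-t^2*exp(5*t)/2 - 3*t*exp(5*t), -t^2*exp(5*t)/2 - 4*t*exp(5*t), -t^2*exp(5*t)/2 - 3*t*exp(5*t) + exp(5*t)]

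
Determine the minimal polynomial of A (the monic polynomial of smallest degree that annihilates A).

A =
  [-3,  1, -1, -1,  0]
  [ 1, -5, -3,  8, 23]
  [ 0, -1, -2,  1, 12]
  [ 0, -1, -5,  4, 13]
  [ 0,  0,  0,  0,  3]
x^5 + 3*x^4 - 18*x^3 - 54*x^2 + 81*x + 243

The characteristic polynomial is χ_A(x) = (x - 3)^2*(x + 3)^3, so the eigenvalues are known. The minimal polynomial is
  m_A(x) = Π_λ (x − λ)^{k_λ}
where k_λ is the size of the *largest* Jordan block for λ (equivalently, the smallest k with (A − λI)^k v = 0 for every generalised eigenvector v of λ).

  λ = -3: largest Jordan block has size 3, contributing (x + 3)^3
  λ = 3: largest Jordan block has size 2, contributing (x − 3)^2

So m_A(x) = (x - 3)^2*(x + 3)^3 = x^5 + 3*x^4 - 18*x^3 - 54*x^2 + 81*x + 243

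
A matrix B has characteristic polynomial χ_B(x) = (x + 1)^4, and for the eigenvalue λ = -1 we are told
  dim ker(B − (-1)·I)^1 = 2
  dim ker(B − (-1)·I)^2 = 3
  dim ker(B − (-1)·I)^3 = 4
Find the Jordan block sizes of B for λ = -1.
Block sizes for λ = -1: [3, 1]

From the dimensions of kernels of powers, the number of Jordan blocks of size at least j is d_j − d_{j−1} where d_j = dim ker(N^j) (with d_0 = 0). Computing the differences gives [2, 1, 1].
The number of blocks of size exactly k is (#blocks of size ≥ k) − (#blocks of size ≥ k + 1), so the partition is: 1 block(s) of size 1, 1 block(s) of size 3.
In nonincreasing order the block sizes are [3, 1].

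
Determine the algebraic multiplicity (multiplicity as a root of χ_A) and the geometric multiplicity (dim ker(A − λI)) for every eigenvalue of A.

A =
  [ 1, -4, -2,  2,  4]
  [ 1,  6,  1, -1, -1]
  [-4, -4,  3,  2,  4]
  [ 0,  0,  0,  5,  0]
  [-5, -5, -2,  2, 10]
λ = 5: alg = 5, geom = 3

Step 1 — factor the characteristic polynomial to read off the algebraic multiplicities:
  χ_A(x) = (x - 5)^5

Step 2 — compute geometric multiplicities via the rank-nullity identity g(λ) = n − rank(A − λI):
  rank(A − (5)·I) = 2, so dim ker(A − (5)·I) = n − 2 = 3

Summary:
  λ = 5: algebraic multiplicity = 5, geometric multiplicity = 3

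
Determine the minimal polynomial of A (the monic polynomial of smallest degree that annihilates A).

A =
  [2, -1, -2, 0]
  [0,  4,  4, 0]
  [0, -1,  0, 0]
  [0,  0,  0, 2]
x^2 - 4*x + 4

The characteristic polynomial is χ_A(x) = (x - 2)^4, so the eigenvalues are known. The minimal polynomial is
  m_A(x) = Π_λ (x − λ)^{k_λ}
where k_λ is the size of the *largest* Jordan block for λ (equivalently, the smallest k with (A − λI)^k v = 0 for every generalised eigenvector v of λ).

  λ = 2: largest Jordan block has size 2, contributing (x − 2)^2

So m_A(x) = (x - 2)^2 = x^2 - 4*x + 4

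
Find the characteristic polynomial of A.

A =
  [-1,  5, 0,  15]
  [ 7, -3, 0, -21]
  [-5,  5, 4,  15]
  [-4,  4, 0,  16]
x^4 - 16*x^3 + 96*x^2 - 256*x + 256

Expanding det(x·I − A) (e.g. by cofactor expansion or by noting that A is similar to its Jordan form J, which has the same characteristic polynomial as A) gives
  χ_A(x) = x^4 - 16*x^3 + 96*x^2 - 256*x + 256
which factors as (x - 4)^4. The eigenvalues (with algebraic multiplicities) are λ = 4 with multiplicity 4.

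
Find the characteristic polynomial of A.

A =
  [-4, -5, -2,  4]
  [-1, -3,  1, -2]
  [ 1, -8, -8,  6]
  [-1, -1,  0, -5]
x^4 + 20*x^3 + 150*x^2 + 500*x + 625

Expanding det(x·I − A) (e.g. by cofactor expansion or by noting that A is similar to its Jordan form J, which has the same characteristic polynomial as A) gives
  χ_A(x) = x^4 + 20*x^3 + 150*x^2 + 500*x + 625
which factors as (x + 5)^4. The eigenvalues (with algebraic multiplicities) are λ = -5 with multiplicity 4.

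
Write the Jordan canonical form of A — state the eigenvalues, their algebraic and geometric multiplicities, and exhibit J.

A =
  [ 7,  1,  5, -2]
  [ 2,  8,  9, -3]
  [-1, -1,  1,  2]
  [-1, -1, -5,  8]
J_3(6) ⊕ J_1(6)

The characteristic polynomial is
  det(x·I − A) = x^4 - 24*x^3 + 216*x^2 - 864*x + 1296 = (x - 6)^4

Eigenvalues and multiplicities (the geometric multiplicity of λ is n − rank(A − λI), which equals the number of Jordan blocks for λ):
  λ = 6: algebraic multiplicity = 4, geometric multiplicity = 2

Determining the block sizes for each eigenvalue:
  λ = 6: with am = 4 and gm = 2, the partition is not yet determined (e.g. several partitions of 4 into 2 parts exist). Let N = A − (6)·I. Computing rank(N^1) = 2, rank(N^2) = 1, rank(N^3) = 0; the number of blocks of size ≥ j is rank(N^{j−1}) − rank(N^j), giving [2, 1, 1]. So we have 1 block(s) of size 3, 1 block(s) of size 1 → block sizes [3, 1]

Assembling the blocks gives a Jordan form
J =
  [6, 1, 0, 0]
  [0, 6, 1, 0]
  [0, 0, 6, 0]
  [0, 0, 0, 6]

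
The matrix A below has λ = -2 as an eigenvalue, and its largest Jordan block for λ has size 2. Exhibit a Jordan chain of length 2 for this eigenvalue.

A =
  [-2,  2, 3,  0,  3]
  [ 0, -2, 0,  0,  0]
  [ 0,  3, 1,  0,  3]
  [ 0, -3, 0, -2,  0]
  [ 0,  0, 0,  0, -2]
A Jordan chain for λ = -2 of length 2:
v_1 = (-1, 0, 0, -3, 0)ᵀ
v_2 = (0, 1, -1, 0, 0)ᵀ

Let N = A − (-2)·I. We want v_2 with N^2 v_2 = 0 but N^1 v_2 ≠ 0; then v_{j-1} := N · v_j for j = 2, …, 2.

Pick v_2 = (0, 1, -1, 0, 0)ᵀ.
Then v_1 = N · v_2 = (-1, 0, 0, -3, 0)ᵀ.

Sanity check: (A − (-2)·I) v_1 = (0, 0, 0, 0, 0)ᵀ = 0. ✓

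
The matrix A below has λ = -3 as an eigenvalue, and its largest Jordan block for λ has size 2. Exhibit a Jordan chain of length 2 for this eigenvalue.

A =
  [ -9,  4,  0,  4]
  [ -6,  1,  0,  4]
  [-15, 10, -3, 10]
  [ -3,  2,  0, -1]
A Jordan chain for λ = -3 of length 2:
v_1 = (-6, -6, -15, -3)ᵀ
v_2 = (1, 0, 0, 0)ᵀ

Let N = A − (-3)·I. We want v_2 with N^2 v_2 = 0 but N^1 v_2 ≠ 0; then v_{j-1} := N · v_j for j = 2, …, 2.

Pick v_2 = (1, 0, 0, 0)ᵀ.
Then v_1 = N · v_2 = (-6, -6, -15, -3)ᵀ.

Sanity check: (A − (-3)·I) v_1 = (0, 0, 0, 0)ᵀ = 0. ✓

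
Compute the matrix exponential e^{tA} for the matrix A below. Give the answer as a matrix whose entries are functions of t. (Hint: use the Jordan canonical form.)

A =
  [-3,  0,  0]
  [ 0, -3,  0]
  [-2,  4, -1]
e^{tA} =
  [exp(-3*t), 0, 0]
  [0, exp(-3*t), 0]
  [-exp(-t) + exp(-3*t), 2*exp(-t) - 2*exp(-3*t), exp(-t)]

Strategy: write A = P · J · P⁻¹ where J is a Jordan canonical form, so e^{tA} = P · e^{tJ} · P⁻¹, and e^{tJ} can be computed block-by-block.

A has Jordan form
J =
  [-3,  0,  0]
  [ 0, -3,  0]
  [ 0,  0, -1]
(up to reordering of blocks).

Per-block formulas:
  For a 1×1 block at λ = -3: exp(t · [-3]) = [e^(-3t)].
  For a 1×1 block at λ = -1: exp(t · [-1]) = [e^(-1t)].

After assembling e^{tJ} and conjugating by P, we get:

e^{tA} =
  [exp(-3*t), 0, 0]
  [0, exp(-3*t), 0]
  [-exp(-t) + exp(-3*t), 2*exp(-t) - 2*exp(-3*t), exp(-t)]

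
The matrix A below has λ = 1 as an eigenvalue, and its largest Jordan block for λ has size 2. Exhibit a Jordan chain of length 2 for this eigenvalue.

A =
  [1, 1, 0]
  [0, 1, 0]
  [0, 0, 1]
A Jordan chain for λ = 1 of length 2:
v_1 = (1, 0, 0)ᵀ
v_2 = (0, 1, 0)ᵀ

Let N = A − (1)·I. We want v_2 with N^2 v_2 = 0 but N^1 v_2 ≠ 0; then v_{j-1} := N · v_j for j = 2, …, 2.

Pick v_2 = (0, 1, 0)ᵀ.
Then v_1 = N · v_2 = (1, 0, 0)ᵀ.

Sanity check: (A − (1)·I) v_1 = (0, 0, 0)ᵀ = 0. ✓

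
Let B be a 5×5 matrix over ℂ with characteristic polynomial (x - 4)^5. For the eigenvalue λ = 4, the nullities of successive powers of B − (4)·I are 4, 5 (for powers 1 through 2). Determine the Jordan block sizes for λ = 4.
Block sizes for λ = 4: [2, 1, 1, 1]

From the dimensions of kernels of powers, the number of Jordan blocks of size at least j is d_j − d_{j−1} where d_j = dim ker(N^j) (with d_0 = 0). Computing the differences gives [4, 1].
The number of blocks of size exactly k is (#blocks of size ≥ k) − (#blocks of size ≥ k + 1), so the partition is: 3 block(s) of size 1, 1 block(s) of size 2.
In nonincreasing order the block sizes are [2, 1, 1, 1].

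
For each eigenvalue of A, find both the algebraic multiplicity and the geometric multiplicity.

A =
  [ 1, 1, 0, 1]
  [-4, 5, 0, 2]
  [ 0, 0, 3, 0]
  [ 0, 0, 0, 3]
λ = 3: alg = 4, geom = 3

Step 1 — factor the characteristic polynomial to read off the algebraic multiplicities:
  χ_A(x) = (x - 3)^4

Step 2 — compute geometric multiplicities via the rank-nullity identity g(λ) = n − rank(A − λI):
  rank(A − (3)·I) = 1, so dim ker(A − (3)·I) = n − 1 = 3

Summary:
  λ = 3: algebraic multiplicity = 4, geometric multiplicity = 3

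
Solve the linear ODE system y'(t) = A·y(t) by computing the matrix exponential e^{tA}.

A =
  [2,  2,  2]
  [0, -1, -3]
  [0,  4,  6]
e^{tA} =
  [exp(2*t), 2*exp(3*t) - 2*exp(2*t), 2*exp(3*t) - 2*exp(2*t)]
  [0, -3*exp(3*t) + 4*exp(2*t), -3*exp(3*t) + 3*exp(2*t)]
  [0, 4*exp(3*t) - 4*exp(2*t), 4*exp(3*t) - 3*exp(2*t)]

Strategy: write A = P · J · P⁻¹ where J is a Jordan canonical form, so e^{tA} = P · e^{tJ} · P⁻¹, and e^{tJ} can be computed block-by-block.

A has Jordan form
J =
  [2, 0, 0]
  [0, 2, 0]
  [0, 0, 3]
(up to reordering of blocks).

Per-block formulas:
  For a 1×1 block at λ = 2: exp(t · [2]) = [e^(2t)].
  For a 1×1 block at λ = 3: exp(t · [3]) = [e^(3t)].

After assembling e^{tJ} and conjugating by P, we get:

e^{tA} =
  [exp(2*t), 2*exp(3*t) - 2*exp(2*t), 2*exp(3*t) - 2*exp(2*t)]
  [0, -3*exp(3*t) + 4*exp(2*t), -3*exp(3*t) + 3*exp(2*t)]
  [0, 4*exp(3*t) - 4*exp(2*t), 4*exp(3*t) - 3*exp(2*t)]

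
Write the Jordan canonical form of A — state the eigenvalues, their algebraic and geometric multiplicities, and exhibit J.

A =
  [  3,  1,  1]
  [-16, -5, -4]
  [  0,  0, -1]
J_2(-1) ⊕ J_1(-1)

The characteristic polynomial is
  det(x·I − A) = x^3 + 3*x^2 + 3*x + 1 = (x + 1)^3

Eigenvalues and multiplicities (the geometric multiplicity of λ is n − rank(A − λI), which equals the number of Jordan blocks for λ):
  λ = -1: algebraic multiplicity = 3, geometric multiplicity = 2

Determining the block sizes for each eigenvalue:
  λ = -1: 2 blocks summing to 3 forces exactly one block of size 2 and the rest size 1 → block sizes [2, 1]

Assembling the blocks gives a Jordan form
J =
  [-1,  1,  0]
  [ 0, -1,  0]
  [ 0,  0, -1]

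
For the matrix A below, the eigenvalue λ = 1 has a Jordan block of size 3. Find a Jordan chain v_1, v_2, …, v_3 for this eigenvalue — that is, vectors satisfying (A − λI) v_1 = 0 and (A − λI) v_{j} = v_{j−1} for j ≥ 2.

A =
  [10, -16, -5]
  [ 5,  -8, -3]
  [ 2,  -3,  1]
A Jordan chain for λ = 1 of length 3:
v_1 = (-9, -6, 3)ᵀ
v_2 = (9, 5, 2)ᵀ
v_3 = (1, 0, 0)ᵀ

Let N = A − (1)·I. We want v_3 with N^3 v_3 = 0 but N^2 v_3 ≠ 0; then v_{j-1} := N · v_j for j = 3, …, 2.

Pick v_3 = (1, 0, 0)ᵀ.
Then v_2 = N · v_3 = (9, 5, 2)ᵀ.
Then v_1 = N · v_2 = (-9, -6, 3)ᵀ.

Sanity check: (A − (1)·I) v_1 = (0, 0, 0)ᵀ = 0. ✓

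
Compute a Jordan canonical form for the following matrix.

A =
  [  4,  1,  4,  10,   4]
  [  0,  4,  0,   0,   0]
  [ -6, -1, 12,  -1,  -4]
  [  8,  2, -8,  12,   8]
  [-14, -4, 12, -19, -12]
J_2(4) ⊕ J_2(4) ⊕ J_1(4)

The characteristic polynomial is
  det(x·I − A) = x^5 - 20*x^4 + 160*x^3 - 640*x^2 + 1280*x - 1024 = (x - 4)^5

Eigenvalues and multiplicities (the geometric multiplicity of λ is n − rank(A − λI), which equals the number of Jordan blocks for λ):
  λ = 4: algebraic multiplicity = 5, geometric multiplicity = 3

Determining the block sizes for each eigenvalue:
  λ = 4: with am = 5 and gm = 3, the partition is not yet determined (e.g. several partitions of 5 into 3 parts exist). Let N = A − (4)·I. Computing rank(N^1) = 2, rank(N^2) = 0; the number of blocks of size ≥ j is rank(N^{j−1}) − rank(N^j), giving [3, 2]. So we have 2 block(s) of size 2, 1 block(s) of size 1 → block sizes [2, 2, 1]

Assembling the blocks gives a Jordan form
J =
  [4, 1, 0, 0, 0]
  [0, 4, 0, 0, 0]
  [0, 0, 4, 1, 0]
  [0, 0, 0, 4, 0]
  [0, 0, 0, 0, 4]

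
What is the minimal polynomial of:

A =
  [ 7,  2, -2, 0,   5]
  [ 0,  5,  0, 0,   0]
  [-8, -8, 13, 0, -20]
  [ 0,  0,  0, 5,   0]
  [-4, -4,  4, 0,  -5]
x^2 - 10*x + 25

The characteristic polynomial is χ_A(x) = (x - 5)^5, so the eigenvalues are known. The minimal polynomial is
  m_A(x) = Π_λ (x − λ)^{k_λ}
where k_λ is the size of the *largest* Jordan block for λ (equivalently, the smallest k with (A − λI)^k v = 0 for every generalised eigenvector v of λ).

  λ = 5: largest Jordan block has size 2, contributing (x − 5)^2

So m_A(x) = (x - 5)^2 = x^2 - 10*x + 25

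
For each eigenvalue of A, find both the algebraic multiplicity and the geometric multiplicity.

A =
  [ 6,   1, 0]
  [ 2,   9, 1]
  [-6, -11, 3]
λ = 6: alg = 3, geom = 1

Step 1 — factor the characteristic polynomial to read off the algebraic multiplicities:
  χ_A(x) = (x - 6)^3

Step 2 — compute geometric multiplicities via the rank-nullity identity g(λ) = n − rank(A − λI):
  rank(A − (6)·I) = 2, so dim ker(A − (6)·I) = n − 2 = 1

Summary:
  λ = 6: algebraic multiplicity = 3, geometric multiplicity = 1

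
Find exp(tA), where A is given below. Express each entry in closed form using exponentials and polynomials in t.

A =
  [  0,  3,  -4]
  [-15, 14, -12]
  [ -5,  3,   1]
e^{tA} =
  [-5*t*exp(5*t) + exp(5*t), 3*t*exp(5*t), -4*t*exp(5*t)]
  [-15*t*exp(5*t), 9*t*exp(5*t) + exp(5*t), -12*t*exp(5*t)]
  [-5*t*exp(5*t), 3*t*exp(5*t), -4*t*exp(5*t) + exp(5*t)]

Strategy: write A = P · J · P⁻¹ where J is a Jordan canonical form, so e^{tA} = P · e^{tJ} · P⁻¹, and e^{tJ} can be computed block-by-block.

A has Jordan form
J =
  [5, 1, 0]
  [0, 5, 0]
  [0, 0, 5]
(up to reordering of blocks).

Per-block formulas:
  For a 2×2 Jordan block J_2(5): exp(t · J_2(5)) = e^(5t)·(I + t·N), where N is the 2×2 nilpotent shift.
  For a 1×1 block at λ = 5: exp(t · [5]) = [e^(5t)].

After assembling e^{tJ} and conjugating by P, we get:

e^{tA} =
  [-5*t*exp(5*t) + exp(5*t), 3*t*exp(5*t), -4*t*exp(5*t)]
  [-15*t*exp(5*t), 9*t*exp(5*t) + exp(5*t), -12*t*exp(5*t)]
  [-5*t*exp(5*t), 3*t*exp(5*t), -4*t*exp(5*t) + exp(5*t)]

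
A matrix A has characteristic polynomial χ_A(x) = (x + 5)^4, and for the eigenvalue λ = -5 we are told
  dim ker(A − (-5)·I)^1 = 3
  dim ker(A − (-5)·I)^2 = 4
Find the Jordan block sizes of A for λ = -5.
Block sizes for λ = -5: [2, 1, 1]

From the dimensions of kernels of powers, the number of Jordan blocks of size at least j is d_j − d_{j−1} where d_j = dim ker(N^j) (with d_0 = 0). Computing the differences gives [3, 1].
The number of blocks of size exactly k is (#blocks of size ≥ k) − (#blocks of size ≥ k + 1), so the partition is: 2 block(s) of size 1, 1 block(s) of size 2.
In nonincreasing order the block sizes are [2, 1, 1].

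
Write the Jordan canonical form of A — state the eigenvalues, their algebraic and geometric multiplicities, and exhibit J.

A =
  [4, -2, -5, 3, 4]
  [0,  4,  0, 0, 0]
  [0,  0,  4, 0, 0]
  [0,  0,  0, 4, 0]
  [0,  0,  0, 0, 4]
J_2(4) ⊕ J_1(4) ⊕ J_1(4) ⊕ J_1(4)

The characteristic polynomial is
  det(x·I − A) = x^5 - 20*x^4 + 160*x^3 - 640*x^2 + 1280*x - 1024 = (x - 4)^5

Eigenvalues and multiplicities (the geometric multiplicity of λ is n − rank(A − λI), which equals the number of Jordan blocks for λ):
  λ = 4: algebraic multiplicity = 5, geometric multiplicity = 4

Determining the block sizes for each eigenvalue:
  λ = 4: 4 blocks summing to 5 forces exactly one block of size 2 and the rest size 1 → block sizes [2, 1, 1, 1]

Assembling the blocks gives a Jordan form
J =
  [4, 1, 0, 0, 0]
  [0, 4, 0, 0, 0]
  [0, 0, 4, 0, 0]
  [0, 0, 0, 4, 0]
  [0, 0, 0, 0, 4]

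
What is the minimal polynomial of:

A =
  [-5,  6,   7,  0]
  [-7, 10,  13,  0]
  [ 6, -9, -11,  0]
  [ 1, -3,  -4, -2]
x^3 + 6*x^2 + 12*x + 8

The characteristic polynomial is χ_A(x) = (x + 2)^4, so the eigenvalues are known. The minimal polynomial is
  m_A(x) = Π_λ (x − λ)^{k_λ}
where k_λ is the size of the *largest* Jordan block for λ (equivalently, the smallest k with (A − λI)^k v = 0 for every generalised eigenvector v of λ).

  λ = -2: largest Jordan block has size 3, contributing (x + 2)^3

So m_A(x) = (x + 2)^3 = x^3 + 6*x^2 + 12*x + 8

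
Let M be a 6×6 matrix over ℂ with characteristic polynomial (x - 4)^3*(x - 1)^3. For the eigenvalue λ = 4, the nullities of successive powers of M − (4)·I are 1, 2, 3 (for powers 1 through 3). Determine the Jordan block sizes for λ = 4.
Block sizes for λ = 4: [3]

From the dimensions of kernels of powers, the number of Jordan blocks of size at least j is d_j − d_{j−1} where d_j = dim ker(N^j) (with d_0 = 0). Computing the differences gives [1, 1, 1].
The number of blocks of size exactly k is (#blocks of size ≥ k) − (#blocks of size ≥ k + 1), so the partition is: 1 block(s) of size 3.
In nonincreasing order the block sizes are [3].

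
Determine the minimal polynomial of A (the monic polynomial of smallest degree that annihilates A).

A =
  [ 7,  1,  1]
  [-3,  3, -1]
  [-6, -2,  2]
x^2 - 8*x + 16

The characteristic polynomial is χ_A(x) = (x - 4)^3, so the eigenvalues are known. The minimal polynomial is
  m_A(x) = Π_λ (x − λ)^{k_λ}
where k_λ is the size of the *largest* Jordan block for λ (equivalently, the smallest k with (A − λI)^k v = 0 for every generalised eigenvector v of λ).

  λ = 4: largest Jordan block has size 2, contributing (x − 4)^2

So m_A(x) = (x - 4)^2 = x^2 - 8*x + 16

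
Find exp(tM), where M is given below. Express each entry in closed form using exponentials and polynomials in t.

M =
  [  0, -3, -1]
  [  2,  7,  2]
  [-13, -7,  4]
e^{tM} =
  [3*t*exp(5*t) - exp(5*t) + 2*exp(t), t*exp(5*t) - exp(5*t) + exp(t), -t*exp(5*t)]
  [-6*t*exp(5*t) + 2*exp(5*t) - 2*exp(t), -2*t*exp(5*t) + 2*exp(5*t) - exp(t), 2*t*exp(5*t)]
  [3*t*exp(5*t) - 4*exp(5*t) + 4*exp(t), t*exp(5*t) - 2*exp(5*t) + 2*exp(t), -t*exp(5*t) + exp(5*t)]

Strategy: write M = P · J · P⁻¹ where J is a Jordan canonical form, so e^{tM} = P · e^{tJ} · P⁻¹, and e^{tJ} can be computed block-by-block.

M has Jordan form
J =
  [1, 0, 0]
  [0, 5, 1]
  [0, 0, 5]
(up to reordering of blocks).

Per-block formulas:
  For a 2×2 Jordan block J_2(5): exp(t · J_2(5)) = e^(5t)·(I + t·N), where N is the 2×2 nilpotent shift.
  For a 1×1 block at λ = 1: exp(t · [1]) = [e^(1t)].

After assembling e^{tJ} and conjugating by P, we get:

e^{tM} =
  [3*t*exp(5*t) - exp(5*t) + 2*exp(t), t*exp(5*t) - exp(5*t) + exp(t), -t*exp(5*t)]
  [-6*t*exp(5*t) + 2*exp(5*t) - 2*exp(t), -2*t*exp(5*t) + 2*exp(5*t) - exp(t), 2*t*exp(5*t)]
  [3*t*exp(5*t) - 4*exp(5*t) + 4*exp(t), t*exp(5*t) - 2*exp(5*t) + 2*exp(t), -t*exp(5*t) + exp(5*t)]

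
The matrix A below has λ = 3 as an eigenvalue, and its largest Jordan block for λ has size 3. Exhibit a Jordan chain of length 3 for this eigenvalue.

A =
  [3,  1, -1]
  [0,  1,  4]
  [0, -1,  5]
A Jordan chain for λ = 3 of length 3:
v_1 = (-1, 0, 0)ᵀ
v_2 = (1, -2, -1)ᵀ
v_3 = (0, 1, 0)ᵀ

Let N = A − (3)·I. We want v_3 with N^3 v_3 = 0 but N^2 v_3 ≠ 0; then v_{j-1} := N · v_j for j = 3, …, 2.

Pick v_3 = (0, 1, 0)ᵀ.
Then v_2 = N · v_3 = (1, -2, -1)ᵀ.
Then v_1 = N · v_2 = (-1, 0, 0)ᵀ.

Sanity check: (A − (3)·I) v_1 = (0, 0, 0)ᵀ = 0. ✓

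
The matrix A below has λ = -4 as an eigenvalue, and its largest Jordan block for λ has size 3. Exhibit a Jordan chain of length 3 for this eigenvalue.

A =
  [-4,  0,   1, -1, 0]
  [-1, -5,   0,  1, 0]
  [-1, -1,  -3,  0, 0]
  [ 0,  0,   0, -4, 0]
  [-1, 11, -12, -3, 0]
A Jordan chain for λ = -4 of length 3:
v_1 = (-1, 1, 0, 0, -3)ᵀ
v_2 = (0, -1, -1, 0, -1)ᵀ
v_3 = (1, 0, 0, 0, 0)ᵀ

Let N = A − (-4)·I. We want v_3 with N^3 v_3 = 0 but N^2 v_3 ≠ 0; then v_{j-1} := N · v_j for j = 3, …, 2.

Pick v_3 = (1, 0, 0, 0, 0)ᵀ.
Then v_2 = N · v_3 = (0, -1, -1, 0, -1)ᵀ.
Then v_1 = N · v_2 = (-1, 1, 0, 0, -3)ᵀ.

Sanity check: (A − (-4)·I) v_1 = (0, 0, 0, 0, 0)ᵀ = 0. ✓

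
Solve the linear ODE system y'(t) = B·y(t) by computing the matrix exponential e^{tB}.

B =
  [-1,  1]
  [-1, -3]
e^{tB} =
  [t*exp(-2*t) + exp(-2*t), t*exp(-2*t)]
  [-t*exp(-2*t), -t*exp(-2*t) + exp(-2*t)]

Strategy: write B = P · J · P⁻¹ where J is a Jordan canonical form, so e^{tB} = P · e^{tJ} · P⁻¹, and e^{tJ} can be computed block-by-block.

B has Jordan form
J =
  [-2,  1]
  [ 0, -2]
(up to reordering of blocks).

Per-block formulas:
  For a 2×2 Jordan block J_2(-2): exp(t · J_2(-2)) = e^(-2t)·(I + t·N), where N is the 2×2 nilpotent shift.

After assembling e^{tJ} and conjugating by P, we get:

e^{tB} =
  [t*exp(-2*t) + exp(-2*t), t*exp(-2*t)]
  [-t*exp(-2*t), -t*exp(-2*t) + exp(-2*t)]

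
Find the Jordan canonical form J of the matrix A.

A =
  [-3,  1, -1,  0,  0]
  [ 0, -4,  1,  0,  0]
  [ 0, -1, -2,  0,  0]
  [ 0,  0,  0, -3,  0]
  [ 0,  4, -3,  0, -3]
J_3(-3) ⊕ J_1(-3) ⊕ J_1(-3)

The characteristic polynomial is
  det(x·I − A) = x^5 + 15*x^4 + 90*x^3 + 270*x^2 + 405*x + 243 = (x + 3)^5

Eigenvalues and multiplicities (the geometric multiplicity of λ is n − rank(A − λI), which equals the number of Jordan blocks for λ):
  λ = -3: algebraic multiplicity = 5, geometric multiplicity = 3

Determining the block sizes for each eigenvalue:
  λ = -3: with am = 5 and gm = 3, the partition is not yet determined (e.g. several partitions of 5 into 3 parts exist). Let N = A − (-3)·I. Computing rank(N^1) = 2, rank(N^2) = 1, rank(N^3) = 0; the number of blocks of size ≥ j is rank(N^{j−1}) − rank(N^j), giving [3, 1, 1]. So we have 1 block(s) of size 3, 2 block(s) of size 1 → block sizes [3, 1, 1]

Assembling the blocks gives a Jordan form
J =
  [-3,  1,  0,  0,  0]
  [ 0, -3,  1,  0,  0]
  [ 0,  0, -3,  0,  0]
  [ 0,  0,  0, -3,  0]
  [ 0,  0,  0,  0, -3]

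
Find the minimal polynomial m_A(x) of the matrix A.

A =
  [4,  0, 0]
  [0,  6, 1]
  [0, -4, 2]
x^2 - 8*x + 16

The characteristic polynomial is χ_A(x) = (x - 4)^3, so the eigenvalues are known. The minimal polynomial is
  m_A(x) = Π_λ (x − λ)^{k_λ}
where k_λ is the size of the *largest* Jordan block for λ (equivalently, the smallest k with (A − λI)^k v = 0 for every generalised eigenvector v of λ).

  λ = 4: largest Jordan block has size 2, contributing (x − 4)^2

So m_A(x) = (x - 4)^2 = x^2 - 8*x + 16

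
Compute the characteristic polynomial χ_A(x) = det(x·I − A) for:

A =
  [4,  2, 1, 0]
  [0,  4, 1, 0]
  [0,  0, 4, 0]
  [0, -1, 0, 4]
x^4 - 16*x^3 + 96*x^2 - 256*x + 256

Expanding det(x·I − A) (e.g. by cofactor expansion or by noting that A is similar to its Jordan form J, which has the same characteristic polynomial as A) gives
  χ_A(x) = x^4 - 16*x^3 + 96*x^2 - 256*x + 256
which factors as (x - 4)^4. The eigenvalues (with algebraic multiplicities) are λ = 4 with multiplicity 4.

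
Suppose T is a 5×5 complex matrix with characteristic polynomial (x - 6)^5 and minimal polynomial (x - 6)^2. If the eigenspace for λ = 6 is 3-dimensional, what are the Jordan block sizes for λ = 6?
Block sizes for λ = 6: [2, 2, 1]

Step 1 — from the characteristic polynomial, algebraic multiplicity of λ = 6 is 5. From dim ker(T − (6)·I) = 3, there are exactly 3 Jordan blocks for λ = 6.
Step 2 — from the minimal polynomial, the factor (x − 6)^2 tells us the largest block for λ = 6 has size 2.
Step 3 — with total size 5, 3 blocks, and largest block 2, the block sizes (in nonincreasing order) are [2, 2, 1].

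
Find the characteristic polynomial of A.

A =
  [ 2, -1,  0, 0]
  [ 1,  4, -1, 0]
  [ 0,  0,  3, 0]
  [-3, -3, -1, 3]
x^4 - 12*x^3 + 54*x^2 - 108*x + 81

Expanding det(x·I − A) (e.g. by cofactor expansion or by noting that A is similar to its Jordan form J, which has the same characteristic polynomial as A) gives
  χ_A(x) = x^4 - 12*x^3 + 54*x^2 - 108*x + 81
which factors as (x - 3)^4. The eigenvalues (with algebraic multiplicities) are λ = 3 with multiplicity 4.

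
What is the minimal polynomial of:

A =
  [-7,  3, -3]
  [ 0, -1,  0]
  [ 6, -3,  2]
x^2 + 5*x + 4

The characteristic polynomial is χ_A(x) = (x + 1)^2*(x + 4), so the eigenvalues are known. The minimal polynomial is
  m_A(x) = Π_λ (x − λ)^{k_λ}
where k_λ is the size of the *largest* Jordan block for λ (equivalently, the smallest k with (A − λI)^k v = 0 for every generalised eigenvector v of λ).

  λ = -4: largest Jordan block has size 1, contributing (x + 4)
  λ = -1: largest Jordan block has size 1, contributing (x + 1)

So m_A(x) = (x + 1)*(x + 4) = x^2 + 5*x + 4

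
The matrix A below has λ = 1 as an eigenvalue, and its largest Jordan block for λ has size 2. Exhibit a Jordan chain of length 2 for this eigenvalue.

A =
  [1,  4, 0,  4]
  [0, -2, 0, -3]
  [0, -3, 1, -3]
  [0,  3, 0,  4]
A Jordan chain for λ = 1 of length 2:
v_1 = (4, -3, -3, 3)ᵀ
v_2 = (0, 1, 0, 0)ᵀ

Let N = A − (1)·I. We want v_2 with N^2 v_2 = 0 but N^1 v_2 ≠ 0; then v_{j-1} := N · v_j for j = 2, …, 2.

Pick v_2 = (0, 1, 0, 0)ᵀ.
Then v_1 = N · v_2 = (4, -3, -3, 3)ᵀ.

Sanity check: (A − (1)·I) v_1 = (0, 0, 0, 0)ᵀ = 0. ✓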